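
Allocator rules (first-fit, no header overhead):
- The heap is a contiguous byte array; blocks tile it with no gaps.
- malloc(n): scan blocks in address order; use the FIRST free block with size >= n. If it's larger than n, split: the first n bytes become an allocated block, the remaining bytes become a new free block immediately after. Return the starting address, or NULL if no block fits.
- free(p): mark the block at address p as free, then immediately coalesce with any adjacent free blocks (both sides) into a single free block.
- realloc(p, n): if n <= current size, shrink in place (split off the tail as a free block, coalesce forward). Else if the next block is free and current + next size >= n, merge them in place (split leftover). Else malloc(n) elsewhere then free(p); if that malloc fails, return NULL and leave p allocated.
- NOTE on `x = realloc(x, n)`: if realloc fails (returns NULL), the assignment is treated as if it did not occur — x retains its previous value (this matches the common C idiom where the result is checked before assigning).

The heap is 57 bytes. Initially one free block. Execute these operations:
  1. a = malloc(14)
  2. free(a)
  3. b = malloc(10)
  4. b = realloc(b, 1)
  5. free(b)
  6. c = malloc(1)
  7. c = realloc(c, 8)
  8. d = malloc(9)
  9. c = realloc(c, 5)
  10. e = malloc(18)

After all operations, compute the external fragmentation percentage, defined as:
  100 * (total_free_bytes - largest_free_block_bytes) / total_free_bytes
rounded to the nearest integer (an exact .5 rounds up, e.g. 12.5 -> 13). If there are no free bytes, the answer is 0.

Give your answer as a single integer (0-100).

Op 1: a = malloc(14) -> a = 0; heap: [0-13 ALLOC][14-56 FREE]
Op 2: free(a) -> (freed a); heap: [0-56 FREE]
Op 3: b = malloc(10) -> b = 0; heap: [0-9 ALLOC][10-56 FREE]
Op 4: b = realloc(b, 1) -> b = 0; heap: [0-0 ALLOC][1-56 FREE]
Op 5: free(b) -> (freed b); heap: [0-56 FREE]
Op 6: c = malloc(1) -> c = 0; heap: [0-0 ALLOC][1-56 FREE]
Op 7: c = realloc(c, 8) -> c = 0; heap: [0-7 ALLOC][8-56 FREE]
Op 8: d = malloc(9) -> d = 8; heap: [0-7 ALLOC][8-16 ALLOC][17-56 FREE]
Op 9: c = realloc(c, 5) -> c = 0; heap: [0-4 ALLOC][5-7 FREE][8-16 ALLOC][17-56 FREE]
Op 10: e = malloc(18) -> e = 17; heap: [0-4 ALLOC][5-7 FREE][8-16 ALLOC][17-34 ALLOC][35-56 FREE]
Free blocks: [3 22] total_free=25 largest=22 -> 100*(25-22)/25 = 300/25 = 12

Answer: 12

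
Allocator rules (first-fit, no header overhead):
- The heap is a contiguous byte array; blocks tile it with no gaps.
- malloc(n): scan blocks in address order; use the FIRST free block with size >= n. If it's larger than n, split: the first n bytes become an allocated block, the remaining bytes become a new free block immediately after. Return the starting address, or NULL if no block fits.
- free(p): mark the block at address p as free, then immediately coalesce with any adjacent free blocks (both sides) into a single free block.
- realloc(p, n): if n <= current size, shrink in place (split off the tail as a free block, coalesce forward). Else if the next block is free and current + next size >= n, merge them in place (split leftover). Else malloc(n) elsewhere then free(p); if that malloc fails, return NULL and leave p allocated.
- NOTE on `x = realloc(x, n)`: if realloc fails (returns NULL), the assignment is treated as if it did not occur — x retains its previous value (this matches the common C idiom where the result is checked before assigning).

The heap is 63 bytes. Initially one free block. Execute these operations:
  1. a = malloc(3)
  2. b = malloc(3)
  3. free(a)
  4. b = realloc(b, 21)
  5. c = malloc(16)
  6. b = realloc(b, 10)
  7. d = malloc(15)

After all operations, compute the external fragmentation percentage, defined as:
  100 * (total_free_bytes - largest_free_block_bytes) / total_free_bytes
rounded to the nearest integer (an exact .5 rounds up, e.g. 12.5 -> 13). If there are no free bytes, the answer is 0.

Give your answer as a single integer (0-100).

Answer: 50

Derivation:
Op 1: a = malloc(3) -> a = 0; heap: [0-2 ALLOC][3-62 FREE]
Op 2: b = malloc(3) -> b = 3; heap: [0-2 ALLOC][3-5 ALLOC][6-62 FREE]
Op 3: free(a) -> (freed a); heap: [0-2 FREE][3-5 ALLOC][6-62 FREE]
Op 4: b = realloc(b, 21) -> b = 3; heap: [0-2 FREE][3-23 ALLOC][24-62 FREE]
Op 5: c = malloc(16) -> c = 24; heap: [0-2 FREE][3-23 ALLOC][24-39 ALLOC][40-62 FREE]
Op 6: b = realloc(b, 10) -> b = 3; heap: [0-2 FREE][3-12 ALLOC][13-23 FREE][24-39 ALLOC][40-62 FREE]
Op 7: d = malloc(15) -> d = 40; heap: [0-2 FREE][3-12 ALLOC][13-23 FREE][24-39 ALLOC][40-54 ALLOC][55-62 FREE]
Free blocks: [3 11 8] total_free=22 largest=11 -> 100*(22-11)/22 = 1100/22 = 50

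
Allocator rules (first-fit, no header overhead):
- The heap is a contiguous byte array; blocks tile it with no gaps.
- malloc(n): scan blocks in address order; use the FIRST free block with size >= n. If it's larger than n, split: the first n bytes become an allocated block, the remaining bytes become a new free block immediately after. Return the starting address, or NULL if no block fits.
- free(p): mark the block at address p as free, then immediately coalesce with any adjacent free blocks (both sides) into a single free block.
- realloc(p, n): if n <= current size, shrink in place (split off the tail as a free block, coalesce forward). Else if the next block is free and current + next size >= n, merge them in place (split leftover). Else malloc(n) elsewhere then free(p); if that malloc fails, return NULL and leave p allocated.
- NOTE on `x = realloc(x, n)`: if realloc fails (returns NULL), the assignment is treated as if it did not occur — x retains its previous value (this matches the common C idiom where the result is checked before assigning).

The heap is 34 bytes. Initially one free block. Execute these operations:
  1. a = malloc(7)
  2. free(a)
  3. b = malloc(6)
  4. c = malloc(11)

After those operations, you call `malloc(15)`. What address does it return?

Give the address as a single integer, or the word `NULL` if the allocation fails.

Op 1: a = malloc(7) -> a = 0; heap: [0-6 ALLOC][7-33 FREE]
Op 2: free(a) -> (freed a); heap: [0-33 FREE]
Op 3: b = malloc(6) -> b = 0; heap: [0-5 ALLOC][6-33 FREE]
Op 4: c = malloc(11) -> c = 6; heap: [0-5 ALLOC][6-16 ALLOC][17-33 FREE]
malloc(15): first-fit scan over [0-5 ALLOC][6-16 ALLOC][17-33 FREE] -> 17

Answer: 17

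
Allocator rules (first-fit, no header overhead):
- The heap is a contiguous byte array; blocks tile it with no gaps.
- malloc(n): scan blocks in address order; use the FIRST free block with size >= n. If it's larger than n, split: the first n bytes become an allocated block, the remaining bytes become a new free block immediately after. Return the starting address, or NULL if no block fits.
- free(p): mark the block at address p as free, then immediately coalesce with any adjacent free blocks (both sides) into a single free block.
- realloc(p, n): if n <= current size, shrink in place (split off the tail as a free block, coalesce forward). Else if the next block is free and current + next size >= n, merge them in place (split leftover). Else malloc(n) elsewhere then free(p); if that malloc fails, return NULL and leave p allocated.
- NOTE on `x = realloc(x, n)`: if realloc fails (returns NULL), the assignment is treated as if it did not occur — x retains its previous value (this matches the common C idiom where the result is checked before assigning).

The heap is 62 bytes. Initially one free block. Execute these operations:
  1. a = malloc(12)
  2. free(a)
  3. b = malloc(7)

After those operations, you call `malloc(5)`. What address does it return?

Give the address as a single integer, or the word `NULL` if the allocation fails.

Answer: 7

Derivation:
Op 1: a = malloc(12) -> a = 0; heap: [0-11 ALLOC][12-61 FREE]
Op 2: free(a) -> (freed a); heap: [0-61 FREE]
Op 3: b = malloc(7) -> b = 0; heap: [0-6 ALLOC][7-61 FREE]
malloc(5): first-fit scan over [0-6 ALLOC][7-61 FREE] -> 7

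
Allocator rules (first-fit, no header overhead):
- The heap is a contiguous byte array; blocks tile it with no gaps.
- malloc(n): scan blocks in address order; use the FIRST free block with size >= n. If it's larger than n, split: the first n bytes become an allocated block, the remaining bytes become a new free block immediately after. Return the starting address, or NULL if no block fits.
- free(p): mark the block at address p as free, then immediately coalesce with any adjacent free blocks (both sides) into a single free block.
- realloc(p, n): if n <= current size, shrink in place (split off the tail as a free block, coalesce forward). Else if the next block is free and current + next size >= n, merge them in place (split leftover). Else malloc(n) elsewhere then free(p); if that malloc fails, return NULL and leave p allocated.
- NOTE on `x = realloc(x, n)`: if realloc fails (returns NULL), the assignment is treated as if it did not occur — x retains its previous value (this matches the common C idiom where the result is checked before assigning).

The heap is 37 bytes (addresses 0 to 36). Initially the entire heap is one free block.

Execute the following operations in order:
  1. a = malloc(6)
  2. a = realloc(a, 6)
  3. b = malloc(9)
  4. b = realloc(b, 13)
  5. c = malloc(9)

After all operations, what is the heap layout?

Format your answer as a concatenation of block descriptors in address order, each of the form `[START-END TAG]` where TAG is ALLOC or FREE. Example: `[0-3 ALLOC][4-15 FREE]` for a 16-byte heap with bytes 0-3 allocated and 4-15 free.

Answer: [0-5 ALLOC][6-18 ALLOC][19-27 ALLOC][28-36 FREE]

Derivation:
Op 1: a = malloc(6) -> a = 0; heap: [0-5 ALLOC][6-36 FREE]
Op 2: a = realloc(a, 6) -> a = 0; heap: [0-5 ALLOC][6-36 FREE]
Op 3: b = malloc(9) -> b = 6; heap: [0-5 ALLOC][6-14 ALLOC][15-36 FREE]
Op 4: b = realloc(b, 13) -> b = 6; heap: [0-5 ALLOC][6-18 ALLOC][19-36 FREE]
Op 5: c = malloc(9) -> c = 19; heap: [0-5 ALLOC][6-18 ALLOC][19-27 ALLOC][28-36 FREE]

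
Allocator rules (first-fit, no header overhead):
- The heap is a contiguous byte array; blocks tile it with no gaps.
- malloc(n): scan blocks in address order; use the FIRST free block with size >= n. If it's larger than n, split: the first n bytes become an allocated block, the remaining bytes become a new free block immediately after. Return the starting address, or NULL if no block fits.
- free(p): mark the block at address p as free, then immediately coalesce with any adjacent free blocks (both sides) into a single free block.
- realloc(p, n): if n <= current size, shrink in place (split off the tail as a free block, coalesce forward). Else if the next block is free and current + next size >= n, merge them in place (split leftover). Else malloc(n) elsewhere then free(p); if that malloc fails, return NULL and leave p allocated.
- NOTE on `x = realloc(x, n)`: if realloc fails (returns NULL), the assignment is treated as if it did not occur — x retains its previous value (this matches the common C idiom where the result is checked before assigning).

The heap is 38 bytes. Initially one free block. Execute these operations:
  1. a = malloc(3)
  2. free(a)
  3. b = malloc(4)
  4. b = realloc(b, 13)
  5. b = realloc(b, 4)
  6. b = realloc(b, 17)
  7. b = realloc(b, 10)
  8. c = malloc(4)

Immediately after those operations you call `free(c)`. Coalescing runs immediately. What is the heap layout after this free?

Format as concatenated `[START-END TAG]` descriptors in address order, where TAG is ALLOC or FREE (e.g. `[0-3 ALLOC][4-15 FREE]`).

Op 1: a = malloc(3) -> a = 0; heap: [0-2 ALLOC][3-37 FREE]
Op 2: free(a) -> (freed a); heap: [0-37 FREE]
Op 3: b = malloc(4) -> b = 0; heap: [0-3 ALLOC][4-37 FREE]
Op 4: b = realloc(b, 13) -> b = 0; heap: [0-12 ALLOC][13-37 FREE]
Op 5: b = realloc(b, 4) -> b = 0; heap: [0-3 ALLOC][4-37 FREE]
Op 6: b = realloc(b, 17) -> b = 0; heap: [0-16 ALLOC][17-37 FREE]
Op 7: b = realloc(b, 10) -> b = 0; heap: [0-9 ALLOC][10-37 FREE]
Op 8: c = malloc(4) -> c = 10; heap: [0-9 ALLOC][10-13 ALLOC][14-37 FREE]
free(c): c = 10 -> block [10-13 ALLOC]; mark free, coalesce with adjacent free neighbors -> [0-9 ALLOC][10-37 FREE]

Answer: [0-9 ALLOC][10-37 FREE]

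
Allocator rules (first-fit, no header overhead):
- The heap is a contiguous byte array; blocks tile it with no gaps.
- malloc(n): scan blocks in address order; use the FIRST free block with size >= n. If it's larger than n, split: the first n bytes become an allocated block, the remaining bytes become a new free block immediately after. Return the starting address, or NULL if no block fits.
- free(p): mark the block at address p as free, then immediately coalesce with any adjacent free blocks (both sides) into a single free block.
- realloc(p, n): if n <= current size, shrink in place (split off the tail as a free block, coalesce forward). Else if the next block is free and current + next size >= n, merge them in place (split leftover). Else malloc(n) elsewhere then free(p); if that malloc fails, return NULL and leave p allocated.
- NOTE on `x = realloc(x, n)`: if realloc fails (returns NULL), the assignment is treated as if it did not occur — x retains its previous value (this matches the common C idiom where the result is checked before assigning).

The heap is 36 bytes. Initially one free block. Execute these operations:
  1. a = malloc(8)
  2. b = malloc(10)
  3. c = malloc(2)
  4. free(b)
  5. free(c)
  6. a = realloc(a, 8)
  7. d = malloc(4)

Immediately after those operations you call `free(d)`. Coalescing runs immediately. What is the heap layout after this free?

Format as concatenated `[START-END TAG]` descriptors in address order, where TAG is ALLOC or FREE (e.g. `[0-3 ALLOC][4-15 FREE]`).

Answer: [0-7 ALLOC][8-35 FREE]

Derivation:
Op 1: a = malloc(8) -> a = 0; heap: [0-7 ALLOC][8-35 FREE]
Op 2: b = malloc(10) -> b = 8; heap: [0-7 ALLOC][8-17 ALLOC][18-35 FREE]
Op 3: c = malloc(2) -> c = 18; heap: [0-7 ALLOC][8-17 ALLOC][18-19 ALLOC][20-35 FREE]
Op 4: free(b) -> (freed b); heap: [0-7 ALLOC][8-17 FREE][18-19 ALLOC][20-35 FREE]
Op 5: free(c) -> (freed c); heap: [0-7 ALLOC][8-35 FREE]
Op 6: a = realloc(a, 8) -> a = 0; heap: [0-7 ALLOC][8-35 FREE]
Op 7: d = malloc(4) -> d = 8; heap: [0-7 ALLOC][8-11 ALLOC][12-35 FREE]
free(d): d = 8 -> block [8-11 ALLOC]; mark free, coalesce with adjacent free neighbors -> [0-7 ALLOC][8-35 FREE]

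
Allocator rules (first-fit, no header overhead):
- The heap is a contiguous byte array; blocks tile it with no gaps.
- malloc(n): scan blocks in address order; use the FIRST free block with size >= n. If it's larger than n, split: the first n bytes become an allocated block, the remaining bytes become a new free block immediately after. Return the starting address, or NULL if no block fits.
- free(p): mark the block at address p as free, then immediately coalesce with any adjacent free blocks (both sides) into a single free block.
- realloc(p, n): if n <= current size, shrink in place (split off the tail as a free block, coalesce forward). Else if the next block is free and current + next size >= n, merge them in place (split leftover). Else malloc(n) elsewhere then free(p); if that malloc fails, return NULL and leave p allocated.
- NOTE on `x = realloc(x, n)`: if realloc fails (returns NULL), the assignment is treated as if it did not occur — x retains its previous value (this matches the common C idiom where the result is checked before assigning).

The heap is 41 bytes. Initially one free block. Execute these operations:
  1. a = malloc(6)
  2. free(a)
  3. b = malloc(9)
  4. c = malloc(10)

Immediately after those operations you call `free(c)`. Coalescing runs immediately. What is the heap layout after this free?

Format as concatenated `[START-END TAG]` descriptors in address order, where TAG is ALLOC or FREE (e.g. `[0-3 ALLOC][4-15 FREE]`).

Answer: [0-8 ALLOC][9-40 FREE]

Derivation:
Op 1: a = malloc(6) -> a = 0; heap: [0-5 ALLOC][6-40 FREE]
Op 2: free(a) -> (freed a); heap: [0-40 FREE]
Op 3: b = malloc(9) -> b = 0; heap: [0-8 ALLOC][9-40 FREE]
Op 4: c = malloc(10) -> c = 9; heap: [0-8 ALLOC][9-18 ALLOC][19-40 FREE]
free(c): c = 9 -> block [9-18 ALLOC]; mark free, coalesce with adjacent free neighbors -> [0-8 ALLOC][9-40 FREE]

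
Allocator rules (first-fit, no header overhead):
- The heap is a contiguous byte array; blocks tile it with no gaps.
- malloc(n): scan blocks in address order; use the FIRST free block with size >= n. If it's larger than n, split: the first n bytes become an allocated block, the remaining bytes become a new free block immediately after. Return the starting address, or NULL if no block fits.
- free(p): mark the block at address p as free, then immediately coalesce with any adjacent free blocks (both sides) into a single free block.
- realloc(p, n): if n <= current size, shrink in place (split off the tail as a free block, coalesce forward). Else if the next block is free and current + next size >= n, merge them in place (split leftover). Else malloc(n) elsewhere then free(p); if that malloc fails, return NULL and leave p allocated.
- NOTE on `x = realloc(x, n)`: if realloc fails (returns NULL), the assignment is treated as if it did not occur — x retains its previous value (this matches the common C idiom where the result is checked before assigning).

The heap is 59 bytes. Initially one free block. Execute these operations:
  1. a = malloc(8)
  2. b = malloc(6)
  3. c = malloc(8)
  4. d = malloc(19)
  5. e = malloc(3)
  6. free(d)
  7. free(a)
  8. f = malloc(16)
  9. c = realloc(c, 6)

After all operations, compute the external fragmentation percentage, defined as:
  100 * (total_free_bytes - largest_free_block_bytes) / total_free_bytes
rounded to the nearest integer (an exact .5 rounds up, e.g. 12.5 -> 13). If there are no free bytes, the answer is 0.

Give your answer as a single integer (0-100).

Answer: 46

Derivation:
Op 1: a = malloc(8) -> a = 0; heap: [0-7 ALLOC][8-58 FREE]
Op 2: b = malloc(6) -> b = 8; heap: [0-7 ALLOC][8-13 ALLOC][14-58 FREE]
Op 3: c = malloc(8) -> c = 14; heap: [0-7 ALLOC][8-13 ALLOC][14-21 ALLOC][22-58 FREE]
Op 4: d = malloc(19) -> d = 22; heap: [0-7 ALLOC][8-13 ALLOC][14-21 ALLOC][22-40 ALLOC][41-58 FREE]
Op 5: e = malloc(3) -> e = 41; heap: [0-7 ALLOC][8-13 ALLOC][14-21 ALLOC][22-40 ALLOC][41-43 ALLOC][44-58 FREE]
Op 6: free(d) -> (freed d); heap: [0-7 ALLOC][8-13 ALLOC][14-21 ALLOC][22-40 FREE][41-43 ALLOC][44-58 FREE]
Op 7: free(a) -> (freed a); heap: [0-7 FREE][8-13 ALLOC][14-21 ALLOC][22-40 FREE][41-43 ALLOC][44-58 FREE]
Op 8: f = malloc(16) -> f = 22; heap: [0-7 FREE][8-13 ALLOC][14-21 ALLOC][22-37 ALLOC][38-40 FREE][41-43 ALLOC][44-58 FREE]
Op 9: c = realloc(c, 6) -> c = 14; heap: [0-7 FREE][8-13 ALLOC][14-19 ALLOC][20-21 FREE][22-37 ALLOC][38-40 FREE][41-43 ALLOC][44-58 FREE]
Free blocks: [8 2 3 15] total_free=28 largest=15 -> 100*(28-15)/28 = 1300/28 ≈ 46.429 -> rounds to 46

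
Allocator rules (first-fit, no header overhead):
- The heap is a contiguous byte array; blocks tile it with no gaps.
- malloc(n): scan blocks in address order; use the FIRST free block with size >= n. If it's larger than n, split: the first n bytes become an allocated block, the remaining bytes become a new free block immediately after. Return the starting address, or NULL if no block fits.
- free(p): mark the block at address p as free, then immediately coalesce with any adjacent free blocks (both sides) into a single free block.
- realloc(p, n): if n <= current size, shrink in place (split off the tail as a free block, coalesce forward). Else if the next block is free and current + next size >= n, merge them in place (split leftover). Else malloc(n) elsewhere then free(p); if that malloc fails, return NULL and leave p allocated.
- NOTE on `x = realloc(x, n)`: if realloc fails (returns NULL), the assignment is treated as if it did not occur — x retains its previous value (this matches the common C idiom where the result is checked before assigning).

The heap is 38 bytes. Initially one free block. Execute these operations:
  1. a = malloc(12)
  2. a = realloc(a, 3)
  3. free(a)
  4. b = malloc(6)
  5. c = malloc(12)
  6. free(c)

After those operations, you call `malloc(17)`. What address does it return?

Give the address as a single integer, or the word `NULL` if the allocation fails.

Op 1: a = malloc(12) -> a = 0; heap: [0-11 ALLOC][12-37 FREE]
Op 2: a = realloc(a, 3) -> a = 0; heap: [0-2 ALLOC][3-37 FREE]
Op 3: free(a) -> (freed a); heap: [0-37 FREE]
Op 4: b = malloc(6) -> b = 0; heap: [0-5 ALLOC][6-37 FREE]
Op 5: c = malloc(12) -> c = 6; heap: [0-5 ALLOC][6-17 ALLOC][18-37 FREE]
Op 6: free(c) -> (freed c); heap: [0-5 ALLOC][6-37 FREE]
malloc(17): first-fit scan over [0-5 ALLOC][6-37 FREE] -> 6

Answer: 6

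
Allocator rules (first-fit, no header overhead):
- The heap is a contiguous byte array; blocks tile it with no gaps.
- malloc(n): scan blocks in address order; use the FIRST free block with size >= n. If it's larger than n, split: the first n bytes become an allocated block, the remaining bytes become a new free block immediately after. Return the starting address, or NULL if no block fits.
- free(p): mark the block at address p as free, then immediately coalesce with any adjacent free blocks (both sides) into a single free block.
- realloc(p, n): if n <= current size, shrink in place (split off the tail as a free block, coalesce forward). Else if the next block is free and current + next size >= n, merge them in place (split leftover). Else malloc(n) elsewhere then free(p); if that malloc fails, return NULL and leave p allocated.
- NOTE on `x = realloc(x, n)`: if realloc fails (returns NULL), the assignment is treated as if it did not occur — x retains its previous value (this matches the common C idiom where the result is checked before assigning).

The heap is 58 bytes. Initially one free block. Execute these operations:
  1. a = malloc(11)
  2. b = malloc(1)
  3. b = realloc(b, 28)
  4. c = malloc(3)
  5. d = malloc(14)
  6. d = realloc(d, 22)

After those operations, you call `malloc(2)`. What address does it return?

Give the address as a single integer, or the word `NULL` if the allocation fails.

Answer: 56

Derivation:
Op 1: a = malloc(11) -> a = 0; heap: [0-10 ALLOC][11-57 FREE]
Op 2: b = malloc(1) -> b = 11; heap: [0-10 ALLOC][11-11 ALLOC][12-57 FREE]
Op 3: b = realloc(b, 28) -> b = 11; heap: [0-10 ALLOC][11-38 ALLOC][39-57 FREE]
Op 4: c = malloc(3) -> c = 39; heap: [0-10 ALLOC][11-38 ALLOC][39-41 ALLOC][42-57 FREE]
Op 5: d = malloc(14) -> d = 42; heap: [0-10 ALLOC][11-38 ALLOC][39-41 ALLOC][42-55 ALLOC][56-57 FREE]
Op 6: d = realloc(d, 22) -> NULL (d unchanged); heap: [0-10 ALLOC][11-38 ALLOC][39-41 ALLOC][42-55 ALLOC][56-57 FREE]
malloc(2): first-fit scan over [0-10 ALLOC][11-38 ALLOC][39-41 ALLOC][42-55 ALLOC][56-57 FREE] -> 56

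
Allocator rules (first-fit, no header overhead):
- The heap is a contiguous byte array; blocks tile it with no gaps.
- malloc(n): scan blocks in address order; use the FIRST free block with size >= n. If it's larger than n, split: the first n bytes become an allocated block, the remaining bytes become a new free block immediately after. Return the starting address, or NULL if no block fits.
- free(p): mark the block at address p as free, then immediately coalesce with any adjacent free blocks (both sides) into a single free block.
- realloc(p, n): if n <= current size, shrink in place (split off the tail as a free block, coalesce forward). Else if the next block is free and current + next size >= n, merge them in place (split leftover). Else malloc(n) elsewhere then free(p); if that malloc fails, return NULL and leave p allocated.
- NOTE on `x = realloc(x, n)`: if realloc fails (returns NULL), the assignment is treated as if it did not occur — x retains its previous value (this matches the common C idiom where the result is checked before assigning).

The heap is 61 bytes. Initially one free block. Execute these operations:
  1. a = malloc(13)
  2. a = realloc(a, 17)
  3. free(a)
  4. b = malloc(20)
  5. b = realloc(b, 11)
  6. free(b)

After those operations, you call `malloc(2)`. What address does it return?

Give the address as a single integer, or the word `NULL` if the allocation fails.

Op 1: a = malloc(13) -> a = 0; heap: [0-12 ALLOC][13-60 FREE]
Op 2: a = realloc(a, 17) -> a = 0; heap: [0-16 ALLOC][17-60 FREE]
Op 3: free(a) -> (freed a); heap: [0-60 FREE]
Op 4: b = malloc(20) -> b = 0; heap: [0-19 ALLOC][20-60 FREE]
Op 5: b = realloc(b, 11) -> b = 0; heap: [0-10 ALLOC][11-60 FREE]
Op 6: free(b) -> (freed b); heap: [0-60 FREE]
malloc(2): first-fit scan over [0-60 FREE] -> 0

Answer: 0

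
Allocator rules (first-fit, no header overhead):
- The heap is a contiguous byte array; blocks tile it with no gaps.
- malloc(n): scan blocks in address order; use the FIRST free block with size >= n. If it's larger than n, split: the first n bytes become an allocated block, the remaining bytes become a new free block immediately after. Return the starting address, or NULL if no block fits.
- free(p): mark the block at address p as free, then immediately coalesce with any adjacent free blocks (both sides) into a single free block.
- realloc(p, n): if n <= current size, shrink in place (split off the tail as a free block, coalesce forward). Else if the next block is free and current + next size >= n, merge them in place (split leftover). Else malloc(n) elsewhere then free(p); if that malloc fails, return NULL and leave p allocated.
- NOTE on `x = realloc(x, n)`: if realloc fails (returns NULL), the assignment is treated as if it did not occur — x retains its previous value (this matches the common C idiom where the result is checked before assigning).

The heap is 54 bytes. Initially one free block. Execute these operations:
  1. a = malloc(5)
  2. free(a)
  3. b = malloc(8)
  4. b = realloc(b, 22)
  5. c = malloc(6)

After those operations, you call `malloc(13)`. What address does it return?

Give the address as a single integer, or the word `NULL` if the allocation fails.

Answer: 28

Derivation:
Op 1: a = malloc(5) -> a = 0; heap: [0-4 ALLOC][5-53 FREE]
Op 2: free(a) -> (freed a); heap: [0-53 FREE]
Op 3: b = malloc(8) -> b = 0; heap: [0-7 ALLOC][8-53 FREE]
Op 4: b = realloc(b, 22) -> b = 0; heap: [0-21 ALLOC][22-53 FREE]
Op 5: c = malloc(6) -> c = 22; heap: [0-21 ALLOC][22-27 ALLOC][28-53 FREE]
malloc(13): first-fit scan over [0-21 ALLOC][22-27 ALLOC][28-53 FREE] -> 28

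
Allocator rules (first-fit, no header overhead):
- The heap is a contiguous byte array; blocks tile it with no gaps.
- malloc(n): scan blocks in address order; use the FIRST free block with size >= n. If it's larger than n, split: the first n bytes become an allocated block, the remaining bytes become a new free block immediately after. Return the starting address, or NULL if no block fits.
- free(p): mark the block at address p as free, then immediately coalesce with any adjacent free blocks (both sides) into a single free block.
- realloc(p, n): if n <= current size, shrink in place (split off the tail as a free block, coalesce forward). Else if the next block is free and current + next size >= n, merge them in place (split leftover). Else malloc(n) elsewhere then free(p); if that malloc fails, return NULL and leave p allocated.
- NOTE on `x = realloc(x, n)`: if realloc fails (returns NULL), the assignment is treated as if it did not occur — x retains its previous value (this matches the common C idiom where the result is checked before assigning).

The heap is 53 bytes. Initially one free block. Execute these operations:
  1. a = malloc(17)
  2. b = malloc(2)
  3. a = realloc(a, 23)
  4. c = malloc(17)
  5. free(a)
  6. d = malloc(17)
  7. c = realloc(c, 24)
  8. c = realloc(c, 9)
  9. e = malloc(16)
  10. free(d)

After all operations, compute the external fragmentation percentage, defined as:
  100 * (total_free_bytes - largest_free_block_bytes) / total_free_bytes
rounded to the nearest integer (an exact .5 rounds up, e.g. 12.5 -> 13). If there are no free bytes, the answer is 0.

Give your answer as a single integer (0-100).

Op 1: a = malloc(17) -> a = 0; heap: [0-16 ALLOC][17-52 FREE]
Op 2: b = malloc(2) -> b = 17; heap: [0-16 ALLOC][17-18 ALLOC][19-52 FREE]
Op 3: a = realloc(a, 23) -> a = 19; heap: [0-16 FREE][17-18 ALLOC][19-41 ALLOC][42-52 FREE]
Op 4: c = malloc(17) -> c = 0; heap: [0-16 ALLOC][17-18 ALLOC][19-41 ALLOC][42-52 FREE]
Op 5: free(a) -> (freed a); heap: [0-16 ALLOC][17-18 ALLOC][19-52 FREE]
Op 6: d = malloc(17) -> d = 19; heap: [0-16 ALLOC][17-18 ALLOC][19-35 ALLOC][36-52 FREE]
Op 7: c = realloc(c, 24) -> NULL (c unchanged); heap: [0-16 ALLOC][17-18 ALLOC][19-35 ALLOC][36-52 FREE]
Op 8: c = realloc(c, 9) -> c = 0; heap: [0-8 ALLOC][9-16 FREE][17-18 ALLOC][19-35 ALLOC][36-52 FREE]
Op 9: e = malloc(16) -> e = 36; heap: [0-8 ALLOC][9-16 FREE][17-18 ALLOC][19-35 ALLOC][36-51 ALLOC][52-52 FREE]
Op 10: free(d) -> (freed d); heap: [0-8 ALLOC][9-16 FREE][17-18 ALLOC][19-35 FREE][36-51 ALLOC][52-52 FREE]
Free blocks: [8 17 1] total_free=26 largest=17 -> 100*(26-17)/26 = 900/26 ≈ 34.615 -> rounds to 35

Answer: 35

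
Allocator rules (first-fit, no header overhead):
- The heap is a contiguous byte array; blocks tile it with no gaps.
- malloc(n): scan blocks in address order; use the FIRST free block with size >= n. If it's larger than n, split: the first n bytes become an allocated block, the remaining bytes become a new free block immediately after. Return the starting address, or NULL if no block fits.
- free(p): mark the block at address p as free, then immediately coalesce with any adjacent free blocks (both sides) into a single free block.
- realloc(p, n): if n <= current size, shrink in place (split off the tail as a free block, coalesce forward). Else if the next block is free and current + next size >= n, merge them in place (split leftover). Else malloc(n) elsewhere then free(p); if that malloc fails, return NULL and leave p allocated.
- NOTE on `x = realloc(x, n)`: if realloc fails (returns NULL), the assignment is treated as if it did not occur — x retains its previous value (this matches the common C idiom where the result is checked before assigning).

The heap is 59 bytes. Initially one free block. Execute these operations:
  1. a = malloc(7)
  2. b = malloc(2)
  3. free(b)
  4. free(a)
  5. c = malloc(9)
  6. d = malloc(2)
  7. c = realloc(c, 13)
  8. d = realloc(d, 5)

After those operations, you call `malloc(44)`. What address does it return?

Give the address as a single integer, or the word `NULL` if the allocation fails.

Op 1: a = malloc(7) -> a = 0; heap: [0-6 ALLOC][7-58 FREE]
Op 2: b = malloc(2) -> b = 7; heap: [0-6 ALLOC][7-8 ALLOC][9-58 FREE]
Op 3: free(b) -> (freed b); heap: [0-6 ALLOC][7-58 FREE]
Op 4: free(a) -> (freed a); heap: [0-58 FREE]
Op 5: c = malloc(9) -> c = 0; heap: [0-8 ALLOC][9-58 FREE]
Op 6: d = malloc(2) -> d = 9; heap: [0-8 ALLOC][9-10 ALLOC][11-58 FREE]
Op 7: c = realloc(c, 13) -> c = 11; heap: [0-8 FREE][9-10 ALLOC][11-23 ALLOC][24-58 FREE]
Op 8: d = realloc(d, 5) -> d = 0; heap: [0-4 ALLOC][5-10 FREE][11-23 ALLOC][24-58 FREE]
malloc(44): first-fit scan over [0-4 ALLOC][5-10 FREE][11-23 ALLOC][24-58 FREE] -> NULL

Answer: NULL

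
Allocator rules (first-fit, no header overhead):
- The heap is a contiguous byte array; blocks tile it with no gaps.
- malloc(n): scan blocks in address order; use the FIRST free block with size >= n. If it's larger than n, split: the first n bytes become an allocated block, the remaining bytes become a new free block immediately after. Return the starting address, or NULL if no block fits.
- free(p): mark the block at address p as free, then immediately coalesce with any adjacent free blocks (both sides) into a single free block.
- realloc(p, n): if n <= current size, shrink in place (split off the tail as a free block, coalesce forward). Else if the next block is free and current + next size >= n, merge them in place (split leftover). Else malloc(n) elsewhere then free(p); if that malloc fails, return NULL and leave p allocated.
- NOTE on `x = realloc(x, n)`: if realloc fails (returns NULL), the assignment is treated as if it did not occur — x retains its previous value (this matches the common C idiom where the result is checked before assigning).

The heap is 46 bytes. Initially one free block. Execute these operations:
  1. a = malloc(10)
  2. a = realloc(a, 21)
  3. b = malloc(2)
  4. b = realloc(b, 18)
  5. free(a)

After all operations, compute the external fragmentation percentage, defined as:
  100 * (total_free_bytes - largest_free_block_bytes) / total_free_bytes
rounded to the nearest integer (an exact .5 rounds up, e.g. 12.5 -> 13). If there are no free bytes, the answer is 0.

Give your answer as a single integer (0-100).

Answer: 25

Derivation:
Op 1: a = malloc(10) -> a = 0; heap: [0-9 ALLOC][10-45 FREE]
Op 2: a = realloc(a, 21) -> a = 0; heap: [0-20 ALLOC][21-45 FREE]
Op 3: b = malloc(2) -> b = 21; heap: [0-20 ALLOC][21-22 ALLOC][23-45 FREE]
Op 4: b = realloc(b, 18) -> b = 21; heap: [0-20 ALLOC][21-38 ALLOC][39-45 FREE]
Op 5: free(a) -> (freed a); heap: [0-20 FREE][21-38 ALLOC][39-45 FREE]
Free blocks: [21 7] total_free=28 largest=21 -> 100*(28-21)/28 = 700/28 = 25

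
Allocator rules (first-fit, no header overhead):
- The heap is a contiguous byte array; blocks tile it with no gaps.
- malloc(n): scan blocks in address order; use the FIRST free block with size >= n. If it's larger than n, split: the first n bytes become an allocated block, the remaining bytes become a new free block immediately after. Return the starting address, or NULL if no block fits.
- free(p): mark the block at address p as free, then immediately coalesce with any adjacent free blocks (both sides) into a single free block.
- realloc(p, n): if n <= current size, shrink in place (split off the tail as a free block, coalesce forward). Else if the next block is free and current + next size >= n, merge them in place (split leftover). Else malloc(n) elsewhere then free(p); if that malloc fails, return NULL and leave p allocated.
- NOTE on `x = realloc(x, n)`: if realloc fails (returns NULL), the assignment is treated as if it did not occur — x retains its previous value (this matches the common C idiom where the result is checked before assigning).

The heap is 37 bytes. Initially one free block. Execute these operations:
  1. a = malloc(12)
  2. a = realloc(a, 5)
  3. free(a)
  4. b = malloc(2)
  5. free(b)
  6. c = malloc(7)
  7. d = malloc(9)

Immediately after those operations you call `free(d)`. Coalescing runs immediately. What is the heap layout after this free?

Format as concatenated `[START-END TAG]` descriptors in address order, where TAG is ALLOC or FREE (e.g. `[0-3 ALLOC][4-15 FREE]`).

Answer: [0-6 ALLOC][7-36 FREE]

Derivation:
Op 1: a = malloc(12) -> a = 0; heap: [0-11 ALLOC][12-36 FREE]
Op 2: a = realloc(a, 5) -> a = 0; heap: [0-4 ALLOC][5-36 FREE]
Op 3: free(a) -> (freed a); heap: [0-36 FREE]
Op 4: b = malloc(2) -> b = 0; heap: [0-1 ALLOC][2-36 FREE]
Op 5: free(b) -> (freed b); heap: [0-36 FREE]
Op 6: c = malloc(7) -> c = 0; heap: [0-6 ALLOC][7-36 FREE]
Op 7: d = malloc(9) -> d = 7; heap: [0-6 ALLOC][7-15 ALLOC][16-36 FREE]
free(d): d = 7 -> block [7-15 ALLOC]; mark free, coalesce with adjacent free neighbors -> [0-6 ALLOC][7-36 FREE]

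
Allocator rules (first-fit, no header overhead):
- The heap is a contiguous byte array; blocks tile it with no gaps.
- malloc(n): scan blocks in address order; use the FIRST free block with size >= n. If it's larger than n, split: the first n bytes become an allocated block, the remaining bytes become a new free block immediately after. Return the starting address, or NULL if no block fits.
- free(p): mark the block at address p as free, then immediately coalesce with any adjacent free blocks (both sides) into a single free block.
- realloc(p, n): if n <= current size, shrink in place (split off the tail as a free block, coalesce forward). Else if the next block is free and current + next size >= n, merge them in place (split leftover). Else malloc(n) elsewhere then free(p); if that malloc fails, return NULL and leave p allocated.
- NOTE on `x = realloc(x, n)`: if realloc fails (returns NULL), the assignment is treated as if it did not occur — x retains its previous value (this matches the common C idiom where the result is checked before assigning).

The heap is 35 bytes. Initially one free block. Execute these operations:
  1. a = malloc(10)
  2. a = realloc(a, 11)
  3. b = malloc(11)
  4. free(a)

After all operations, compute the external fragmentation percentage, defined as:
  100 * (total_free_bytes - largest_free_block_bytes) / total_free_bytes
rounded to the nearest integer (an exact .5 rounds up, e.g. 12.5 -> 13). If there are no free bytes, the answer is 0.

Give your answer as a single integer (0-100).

Op 1: a = malloc(10) -> a = 0; heap: [0-9 ALLOC][10-34 FREE]
Op 2: a = realloc(a, 11) -> a = 0; heap: [0-10 ALLOC][11-34 FREE]
Op 3: b = malloc(11) -> b = 11; heap: [0-10 ALLOC][11-21 ALLOC][22-34 FREE]
Op 4: free(a) -> (freed a); heap: [0-10 FREE][11-21 ALLOC][22-34 FREE]
Free blocks: [11 13] total_free=24 largest=13 -> 100*(24-13)/24 = 1100/24 ≈ 45.833 -> rounds to 46

Answer: 46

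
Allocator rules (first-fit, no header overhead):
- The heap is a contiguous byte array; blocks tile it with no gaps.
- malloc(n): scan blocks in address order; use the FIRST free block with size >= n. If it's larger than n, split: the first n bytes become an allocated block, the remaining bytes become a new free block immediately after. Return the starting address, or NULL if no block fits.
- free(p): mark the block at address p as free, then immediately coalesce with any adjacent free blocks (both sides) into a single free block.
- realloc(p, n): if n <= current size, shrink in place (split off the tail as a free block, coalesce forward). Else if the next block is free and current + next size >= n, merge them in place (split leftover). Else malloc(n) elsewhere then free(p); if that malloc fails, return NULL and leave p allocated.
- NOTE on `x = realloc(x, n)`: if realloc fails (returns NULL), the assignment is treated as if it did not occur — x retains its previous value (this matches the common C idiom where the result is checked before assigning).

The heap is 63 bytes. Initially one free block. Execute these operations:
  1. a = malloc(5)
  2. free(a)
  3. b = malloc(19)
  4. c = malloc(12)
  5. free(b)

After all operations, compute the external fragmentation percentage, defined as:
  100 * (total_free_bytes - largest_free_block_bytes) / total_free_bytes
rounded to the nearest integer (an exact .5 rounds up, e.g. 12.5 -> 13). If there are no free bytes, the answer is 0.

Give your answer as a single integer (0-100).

Op 1: a = malloc(5) -> a = 0; heap: [0-4 ALLOC][5-62 FREE]
Op 2: free(a) -> (freed a); heap: [0-62 FREE]
Op 3: b = malloc(19) -> b = 0; heap: [0-18 ALLOC][19-62 FREE]
Op 4: c = malloc(12) -> c = 19; heap: [0-18 ALLOC][19-30 ALLOC][31-62 FREE]
Op 5: free(b) -> (freed b); heap: [0-18 FREE][19-30 ALLOC][31-62 FREE]
Free blocks: [19 32] total_free=51 largest=32 -> 100*(51-32)/51 = 1900/51 ≈ 37.255 -> rounds to 37

Answer: 37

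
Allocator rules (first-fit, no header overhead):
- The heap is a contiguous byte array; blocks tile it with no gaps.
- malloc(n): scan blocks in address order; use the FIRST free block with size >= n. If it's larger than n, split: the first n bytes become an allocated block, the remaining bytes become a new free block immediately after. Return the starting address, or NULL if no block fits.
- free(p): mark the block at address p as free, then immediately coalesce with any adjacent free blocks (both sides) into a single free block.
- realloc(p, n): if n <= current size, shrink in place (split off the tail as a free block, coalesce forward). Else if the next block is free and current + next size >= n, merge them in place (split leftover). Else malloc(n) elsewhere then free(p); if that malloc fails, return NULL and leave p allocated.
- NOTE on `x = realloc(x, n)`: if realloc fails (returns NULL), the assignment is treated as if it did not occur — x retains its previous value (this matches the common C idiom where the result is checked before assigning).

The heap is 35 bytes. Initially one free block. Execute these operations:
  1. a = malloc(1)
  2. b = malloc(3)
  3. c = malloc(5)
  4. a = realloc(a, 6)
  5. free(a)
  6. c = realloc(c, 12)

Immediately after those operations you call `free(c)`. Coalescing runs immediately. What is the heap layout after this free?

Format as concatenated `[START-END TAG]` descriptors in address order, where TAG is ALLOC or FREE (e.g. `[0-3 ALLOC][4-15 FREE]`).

Answer: [0-0 FREE][1-3 ALLOC][4-34 FREE]

Derivation:
Op 1: a = malloc(1) -> a = 0; heap: [0-0 ALLOC][1-34 FREE]
Op 2: b = malloc(3) -> b = 1; heap: [0-0 ALLOC][1-3 ALLOC][4-34 FREE]
Op 3: c = malloc(5) -> c = 4; heap: [0-0 ALLOC][1-3 ALLOC][4-8 ALLOC][9-34 FREE]
Op 4: a = realloc(a, 6) -> a = 9; heap: [0-0 FREE][1-3 ALLOC][4-8 ALLOC][9-14 ALLOC][15-34 FREE]
Op 5: free(a) -> (freed a); heap: [0-0 FREE][1-3 ALLOC][4-8 ALLOC][9-34 FREE]
Op 6: c = realloc(c, 12) -> c = 4; heap: [0-0 FREE][1-3 ALLOC][4-15 ALLOC][16-34 FREE]
free(c): c = 4 -> block [4-15 ALLOC]; mark free, coalesce with adjacent free neighbors -> [0-0 FREE][1-3 ALLOC][4-34 FREE]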